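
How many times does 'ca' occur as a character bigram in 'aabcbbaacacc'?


Scanning 'aabcbbaacacc' for bigram 'ca':
  Position 0: 'aa' -> no
  Position 1: 'ab' -> no
  Position 2: 'bc' -> no
  Position 3: 'cb' -> no
  Position 4: 'bb' -> no
  Position 5: 'ba' -> no
  Position 6: 'aa' -> no
  Position 7: 'ac' -> no
  Position 8: 'ca' -> MATCH
  Position 9: 'ac' -> no
  Position 10: 'cc' -> no
Total matches: 1

1


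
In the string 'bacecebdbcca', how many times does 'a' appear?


Scanning 'bacecebdbcca' for 'a':
  Position 1: 'a' -> MATCH (count: 1)
  Position 11: 'a' -> MATCH (count: 2)
Total occurrences of 'a': 2

2


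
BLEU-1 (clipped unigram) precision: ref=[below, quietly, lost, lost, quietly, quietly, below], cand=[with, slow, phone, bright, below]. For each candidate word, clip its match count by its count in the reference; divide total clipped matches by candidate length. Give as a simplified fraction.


Reference word counts: {'below': 2, 'lost': 2, 'quietly': 3}
Checking each candidate word (with clipping):
  'with' -> not in reference -> no match (matches: 0)
  'slow' -> not in reference -> no match (matches: 0)
  'phone' -> not in reference -> no match (matches: 0)
  'bright' -> not in reference -> no match (matches: 0)
  'below' -> in reference (ref count 2, used 1/2) -> match (matches: 1)
Clipped matches: 1, Candidate length: 5
Precision = 1/5

1/5


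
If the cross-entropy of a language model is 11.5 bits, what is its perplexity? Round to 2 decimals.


Perplexity formula: PP = 2^H
H = 11.5
PP = 2^11.5
Decompose: 2^11.5 = 2^11 * 2^0.5 = 2^11 * sqrt(2)
2^11 = 2048, sqrt(2) ~ 1.4142136
PP ~ 2048 * 1.4142136 = 2896.3094528
Rounded to 2 decimals: 2896.31

2896.31


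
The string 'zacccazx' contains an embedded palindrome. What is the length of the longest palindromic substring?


Scanning 'zacccazx' for palindromic substrings.
Substring at positions 0-6: 'zacccaz'.
Check: reverse('zacccaz') = 'zacccaz' -> palindrome confirmed.
Neighbouring characters ('-' / 'x') break symmetry, so it cannot extend further.
No longer palindromic substring exists; longest length = 7

7


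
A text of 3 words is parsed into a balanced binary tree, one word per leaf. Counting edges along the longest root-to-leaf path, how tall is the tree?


In a balanced binary tree with n leaves the deepest leaf is ceil(log2(n)) edges below the root.
log2(3) = 1.5850
ceil(1.5850) = 2
height (edges) = 2

2


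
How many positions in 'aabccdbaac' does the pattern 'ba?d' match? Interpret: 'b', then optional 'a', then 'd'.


Pattern: ba?d means 'b', then optional 'a', then 'd'.
Scanning 'aabccdbaac' position-by-position:
  Pos 0: window 'aab' -> no
  Pos 1: window 'abc' -> no
  Pos 2: window 'bcc' -> no
  Pos 3: window 'ccd' -> no
  Pos 4: window 'cdb' -> no
  Pos 5: window 'dba' -> no
  Pos 6: window 'baa' -> no
  Pos 7: window 'aac' -> no
  Pos 8: window 'ac' -> no
  Pos 9: window 'c' -> no
Total matches: 0

0


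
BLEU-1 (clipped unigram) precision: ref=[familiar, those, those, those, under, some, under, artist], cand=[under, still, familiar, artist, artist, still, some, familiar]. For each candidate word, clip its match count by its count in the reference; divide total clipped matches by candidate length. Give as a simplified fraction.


Reference word counts: {'artist': 1, 'familiar': 1, 'some': 1, 'those': 3, 'under': 2}
Checking each candidate word (with clipping):
  'under' -> in reference (ref count 2, used 1/2) -> match (matches: 1)
  'still' -> not in reference -> no match (matches: 1)
  'familiar' -> in reference (ref count 1, used 1/1) -> match (matches: 2)
  'artist' -> in reference (ref count 1, used 1/1) -> match (matches: 3)
  'artist' -> ref count 1 already used up (1/1) -> clipped, no match (matches: 3)
  'still' -> not in reference -> no match (matches: 3)
  'some' -> in reference (ref count 1, used 1/1) -> match (matches: 4)
  'familiar' -> ref count 1 already used up (1/1) -> clipped, no match (matches: 4)
Clipped matches: 4, Candidate length: 8
Precision = 4/8 = 1/2

1/2


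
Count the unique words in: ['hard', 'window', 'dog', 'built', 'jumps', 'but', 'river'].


Listing all tokens and tracking unique types:
  Token 1: 'hard' -> NEW (unique so far: 1)
  Token 2: 'window' -> NEW (unique so far: 2)
  Token 3: 'dog' -> NEW (unique so far: 3)
  Token 4: 'built' -> NEW (unique so far: 4)
  Token 5: 'jumps' -> NEW (unique so far: 5)
  Token 6: 'but' -> NEW (unique so far: 6)
  Token 7: 'river' -> NEW (unique so far: 7)
Unique types: ('built', 'but', 'dog', 'hard', 'jumps', 'river', 'window')
Vocabulary size: 7

7


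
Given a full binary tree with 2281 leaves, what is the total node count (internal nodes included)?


Leaf nodes (terminals): 2281
Internal nodes = n - 1 = 2281 - 1 = 2280
Total = leaves + internal = 2281 + 2280 = 4561

4561


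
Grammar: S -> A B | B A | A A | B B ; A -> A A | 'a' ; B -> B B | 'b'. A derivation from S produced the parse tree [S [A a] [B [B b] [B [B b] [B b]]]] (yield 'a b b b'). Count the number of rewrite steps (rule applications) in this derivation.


Every bracketed nonterminal node [X ...] in the tree is produced by exactly one rule application.
Reading the tree off as a leftmost derivation:
  Step 1: S  =>  A B   (applied S -> A B)
  Step 2: A B  =>  a B   (applied A -> a)
  Step 3: a B  =>  a B B   (applied B -> B B)
  Step 4: a B B  =>  a b B   (applied B -> b)
  Step 5: a b B  =>  a b B B   (applied B -> B B)
  Step 6: a b B B  =>  a b b B   (applied B -> b)
  Step 7: a b b B  =>  a b b b   (applied B -> b)
Final yield: a b b b
Total rewrite steps: 7

7


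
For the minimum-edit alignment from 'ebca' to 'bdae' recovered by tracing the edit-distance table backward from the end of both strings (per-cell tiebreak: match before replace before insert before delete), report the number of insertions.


Edit distance = 3. Backtracking from cell (4, 4) with preference match > replace > insert > delete,
then listing the resulting alignment 'ebca' -> 'bdae' left to right:
  Step 1: delete 'e'
  Step 2: keep 'b'
  Step 3: replace c->d
  Step 4: keep 'a'
  Step 5: insert 'e' [insertion #1]
Total insertions: 1

1


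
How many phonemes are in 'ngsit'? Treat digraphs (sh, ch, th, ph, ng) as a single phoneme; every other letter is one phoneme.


Parsing 'ngsit' greedily, digraphs first:
  'ng' -> digraph (1 consonant phoneme) (phonemes so far: 1)
  's' -> consonant phoneme (phonemes so far: 2)
  'i' -> vowel phoneme (phonemes so far: 3)
  't' -> consonant phoneme (phonemes so far: 4)
Total phonemes: 4

4


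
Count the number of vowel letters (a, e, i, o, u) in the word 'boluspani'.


Scanning each character of 'boluspani':
  Position 1: 'b' -> consonant (running count: 0)
  Position 2: 'o' -> vowel (running count: 1)
  Position 3: 'l' -> consonant (running count: 1)
  Position 4: 'u' -> vowel (running count: 2)
  Position 5: 's' -> consonant (running count: 2)
  Position 6: 'p' -> consonant (running count: 2)
  Position 7: 'a' -> vowel (running count: 3)
  Position 8: 'n' -> consonant (running count: 3)
  Position 9: 'i' -> vowel (running count: 4)
Total vowels: 4

4


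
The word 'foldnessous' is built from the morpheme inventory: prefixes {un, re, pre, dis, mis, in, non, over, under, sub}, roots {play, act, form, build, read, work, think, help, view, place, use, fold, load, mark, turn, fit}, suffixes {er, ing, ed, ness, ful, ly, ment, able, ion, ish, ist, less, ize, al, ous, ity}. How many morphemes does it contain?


Segmenting 'foldnessous' against the inventory:
  'fold' -> root (morpheme 1)
  'ness' -> suffix (morpheme 2)
  'ous' -> suffix (morpheme 3)
Total morphemes: 3

3


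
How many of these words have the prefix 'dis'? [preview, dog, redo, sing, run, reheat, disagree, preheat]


Checking each word for prefix 'dis':
  'preview' -> no (count: 0)
  'dog' -> no (count: 0)
  'redo' -> no (count: 0)
  'sing' -> no (count: 0)
  'run' -> no (count: 0)
  'reheat' -> no (count: 0)
  'disagree' -> YES, starts with 'dis' (count: 1)
  'preheat' -> no (count: 1)
Total with prefix 'dis': 1

1


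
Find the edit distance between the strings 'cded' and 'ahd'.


Building DP table for s1='cded' (len 4) and s2='ahd' (len 3):
       a  h  d
    0  1  2  3
  c 1  1  2  3
  d 2  2  2  2
  e 3  3  3  3
  d 4  4  4  3
Edit distance = dp[4][3] = 3

3


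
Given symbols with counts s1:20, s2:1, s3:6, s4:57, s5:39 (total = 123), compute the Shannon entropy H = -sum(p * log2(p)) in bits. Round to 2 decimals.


Computing entropy H = -sum(p_i * log2(p_i)):
  s1: p = 20/123 = 0.1626, -p*log2(p) = 0.4261
  s2: p = 1/123 = 0.0081, -p*log2(p) = 0.0564
  s3: p = 6/123 = 0.0488, -p*log2(p) = 0.2126
  s4: p = 57/123 = 0.4634, -p*log2(p) = 0.5142
  s5: p = 39/123 = 0.3171, -p*log2(p) = 0.5254
H = sum of terms = 1.7347
Rounded to 2 decimals: 1.73

1.73


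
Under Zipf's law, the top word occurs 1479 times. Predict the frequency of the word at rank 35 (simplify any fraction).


Zipf's law: freq(rank) = f1 / rank
f1 = 1479, rank = 35
freq = 1479 / 35
GCD(1479, 35) = 1
Simplified: 1479/35

1479/35


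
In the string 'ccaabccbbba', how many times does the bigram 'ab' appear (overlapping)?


Scanning 'ccaabccbbba' for bigram 'ab':
  Position 0: 'cc' -> no
  Position 1: 'ca' -> no
  Position 2: 'aa' -> no
  Position 3: 'ab' -> MATCH
  Position 4: 'bc' -> no
  Position 5: 'cc' -> no
  Position 6: 'cb' -> no
  Position 7: 'bb' -> no
  Position 8: 'bb' -> no
  Position 9: 'ba' -> no
Total matches: 1

1


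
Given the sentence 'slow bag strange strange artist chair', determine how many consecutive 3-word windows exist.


Word trigrams from [6] words:
  Trigram 1: (slow bag strange)
  Trigram 2: (bag strange strange)
  Trigram 3: (strange strange artist)
  Trigram 4: (strange artist chair)
Total word trigrams: 6 - 2 = 4

4


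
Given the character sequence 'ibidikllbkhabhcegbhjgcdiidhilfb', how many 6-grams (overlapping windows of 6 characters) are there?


String 'ibidikllbkhabhcegbhjgcdiidhilfb' has length L = 31.
Number of overlapping n-grams = L - n + 1
Substituting: 31 - 6 + 1 = 26

26


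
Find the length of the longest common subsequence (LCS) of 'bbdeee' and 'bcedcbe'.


DP table for LCS of 'bbdeee' and 'bcedcbe':
       b  c  e  d  c  b  e
    0  0  0  0  0  0  0  0
  b 0  1  1  1  1  1  1  1
  b 0  1  1  1  1  1  2  2
  d 0  1  1  1  2  2  2  2
  e 0  1  1  2  2  2  2  3
  e 0  1  1  2  2  2  2  3
  e 0  1  1  2  2  2  2  3
LCS: 'bbe'
LCS length = 3

3


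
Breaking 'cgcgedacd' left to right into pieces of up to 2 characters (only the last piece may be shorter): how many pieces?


'cgcgedacd' has 9 characters.
Chunking with max size 2:
  Chunk 1: 'cg' (positions 0-1)
  Chunk 2: 'cg' (positions 2-3)
  Chunk 3: 'ed' (positions 4-5)
  Chunk 4: 'ac' (positions 6-7)
  Chunk 5: 'd' (positions 8-8)
Total chunks: ceil(9 / 2) = 5

5


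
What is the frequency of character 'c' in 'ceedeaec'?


Scanning 'ceedeaec' for 'c':
  Position 0: 'c' -> MATCH (count: 1)
  Position 7: 'c' -> MATCH (count: 2)
Total occurrences of 'c': 2

2


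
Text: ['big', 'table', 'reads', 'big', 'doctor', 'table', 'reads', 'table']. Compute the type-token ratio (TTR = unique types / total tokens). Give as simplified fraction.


Tokens: 8
Unique types: ('big', 'doctor', 'reads', 'table') = 4
TTR = 4/8
Simplify: divide both by 4 -> 1/2
TTR = 1/2

1/2


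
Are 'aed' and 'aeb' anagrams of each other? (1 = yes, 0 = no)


Sort characters of 'aed': 'ade'
Sort characters of 'aeb': 'abe'
Sorted forms differ -> they are NOT anagrams
Result: 0

0


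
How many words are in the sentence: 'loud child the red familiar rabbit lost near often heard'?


Counting words by splitting on spaces:
  Word 1: 'loud'
  Word 2: 'child'
  Word 3: 'the'
  Word 4: 'red'
  Word 5: 'familiar'
  Word 6: 'rabbit'
  Word 7: 'lost'
  Word 8: 'near'
  Word 9: 'often'
  Word 10: 'heard'
Total words: 10

10


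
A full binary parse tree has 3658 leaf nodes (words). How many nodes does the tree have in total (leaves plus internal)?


Leaf nodes (terminals): 3658
Internal nodes = n - 1 = 3658 - 1 = 3657
Total = leaves + internal = 3658 + 3657 = 7315

7315


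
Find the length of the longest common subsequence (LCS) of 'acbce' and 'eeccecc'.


DP table for LCS of 'acbce' and 'eeccecc':
       e  e  c  c  e  c  c
    0  0  0  0  0  0  0  0
  a 0  0  0  0  0  0  0  0
  c 0  0  0  1  1  1  1  1
  b 0  0  0  1  1  1  1  1
  c 0  0  0  1  2  2  2  2
  e 0  1  1  1  2  3  3  3
LCS: 'cce'
LCS length = 3

3


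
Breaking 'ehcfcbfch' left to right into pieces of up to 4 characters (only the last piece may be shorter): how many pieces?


'ehcfcbfch' has 9 characters.
Chunking with max size 4:
  Chunk 1: 'ehcf' (positions 0-3)
  Chunk 2: 'cbfc' (positions 4-7)
  Chunk 3: 'h' (positions 8-8)
Total chunks: ceil(9 / 4) = 3

3


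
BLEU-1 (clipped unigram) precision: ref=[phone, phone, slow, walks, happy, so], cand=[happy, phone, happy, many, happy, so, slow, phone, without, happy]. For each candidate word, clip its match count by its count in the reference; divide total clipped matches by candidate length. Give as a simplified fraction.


Reference word counts: {'happy': 1, 'phone': 2, 'slow': 1, 'so': 1, 'walks': 1}
Checking each candidate word (with clipping):
  'happy' -> in reference (ref count 1, used 1/1) -> match (matches: 1)
  'phone' -> in reference (ref count 2, used 1/2) -> match (matches: 2)
  'happy' -> ref count 1 already used up (1/1) -> clipped, no match (matches: 2)
  'many' -> not in reference -> no match (matches: 2)
  'happy' -> ref count 1 already used up (1/1) -> clipped, no match (matches: 2)
  'so' -> in reference (ref count 1, used 1/1) -> match (matches: 3)
  'slow' -> in reference (ref count 1, used 1/1) -> match (matches: 4)
  'phone' -> in reference (ref count 2, used 2/2) -> match (matches: 5)
  'without' -> not in reference -> no match (matches: 5)
  'happy' -> ref count 1 already used up (1/1) -> clipped, no match (matches: 5)
Clipped matches: 5, Candidate length: 10
Precision = 5/10 = 1/2

1/2


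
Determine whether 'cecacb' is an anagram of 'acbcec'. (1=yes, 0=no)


Sort characters of 'cecacb': 'abccce'
Sort characters of 'acbcec': 'abccce'
Sorted forms match -> they ARE anagrams
Result: 1

1


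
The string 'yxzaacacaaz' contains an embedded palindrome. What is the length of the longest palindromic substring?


Scanning 'yxzaacacaaz' for palindromic substrings.
Substring at positions 2-10: 'zaacacaaz'.
Check: reverse('zaacacaaz') = 'zaacacaaz' -> palindrome confirmed.
Neighbouring characters ('x' / '-') break symmetry, so it cannot extend further.
No longer palindromic substring exists; longest length = 9

9


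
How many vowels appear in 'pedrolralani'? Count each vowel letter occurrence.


Scanning each character of 'pedrolralani':
  Position 1: 'p' -> consonant (running count: 0)
  Position 2: 'e' -> vowel (running count: 1)
  Position 3: 'd' -> consonant (running count: 1)
  Position 4: 'r' -> consonant (running count: 1)
  Position 5: 'o' -> vowel (running count: 2)
  Position 6: 'l' -> consonant (running count: 2)
  Position 7: 'r' -> consonant (running count: 2)
  Position 8: 'a' -> vowel (running count: 3)
  Position 9: 'l' -> consonant (running count: 3)
  Position 10: 'a' -> vowel (running count: 4)
  Position 11: 'n' -> consonant (running count: 4)
  Position 12: 'i' -> vowel (running count: 5)
Total vowels: 5

5


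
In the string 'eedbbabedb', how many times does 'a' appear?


Scanning 'eedbbabedb' for 'a':
  Position 5: 'a' -> MATCH (count: 1)
Total occurrences of 'a': 1

1


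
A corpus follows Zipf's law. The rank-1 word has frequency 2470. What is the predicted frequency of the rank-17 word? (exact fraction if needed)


Zipf's law: freq(rank) = f1 / rank
f1 = 2470, rank = 17
freq = 2470 / 17
GCD(2470, 17) = 1
Simplified: 2470/17

2470/17


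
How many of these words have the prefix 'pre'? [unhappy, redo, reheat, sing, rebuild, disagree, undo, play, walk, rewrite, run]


Checking each word for prefix 'pre':
  'unhappy' -> no (count: 0)
  'redo' -> no (count: 0)
  'reheat' -> no (count: 0)
  'sing' -> no (count: 0)
  'rebuild' -> no (count: 0)
  'disagree' -> no (count: 0)
  'undo' -> no (count: 0)
  'play' -> no (count: 0)
  'walk' -> no (count: 0)
  'rewrite' -> no (count: 0)
  'run' -> no (count: 0)
Total with prefix 'pre': 0

0


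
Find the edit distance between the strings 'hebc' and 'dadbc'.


Building DP table for s1='hebc' (len 4) and s2='dadbc' (len 5):
       d  a  d  b  c
    0  1  2  3  4  5
  h 1  1  2  3  4  5
  e 2  2  2  3  4  5
  b 3  3  3  3  3  4
  c 4  4  4  4  4  3
Edit distance = dp[4][5] = 3

3


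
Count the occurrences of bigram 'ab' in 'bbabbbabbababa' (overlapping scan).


Scanning 'bbabbbabbababa' for bigram 'ab':
  Position 0: 'bb' -> no
  Position 1: 'ba' -> no
  Position 2: 'ab' -> MATCH
  Position 3: 'bb' -> no
  Position 4: 'bb' -> no
  Position 5: 'ba' -> no
  Position 6: 'ab' -> MATCH
  Position 7: 'bb' -> no
  Position 8: 'ba' -> no
  Position 9: 'ab' -> MATCH
  Position 10: 'ba' -> no
  Position 11: 'ab' -> MATCH
  Position 12: 'ba' -> no
Total matches: 4

4


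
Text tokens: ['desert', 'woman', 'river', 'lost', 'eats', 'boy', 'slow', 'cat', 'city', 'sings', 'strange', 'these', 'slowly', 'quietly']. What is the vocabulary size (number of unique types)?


Listing all tokens and tracking unique types:
  Token 1: 'desert' -> NEW (unique so far: 1)
  Token 2: 'woman' -> NEW (unique so far: 2)
  Token 3: 'river' -> NEW (unique so far: 3)
  Token 4: 'lost' -> NEW (unique so far: 4)
  Token 5: 'eats' -> NEW (unique so far: 5)
  Token 6: 'boy' -> NEW (unique so far: 6)
  Token 7: 'slow' -> NEW (unique so far: 7)
  Token 8: 'cat' -> NEW (unique so far: 8)
  Token 9: 'city' -> NEW (unique so far: 9)
  Token 10: 'sings' -> NEW (unique so far: 10)
  Token 11: 'strange' -> NEW (unique so far: 11)
  Token 12: 'these' -> NEW (unique so far: 12)
  Token 13: 'slowly' -> NEW (unique so far: 13)
  Token 14: 'quietly' -> NEW (unique so far: 14)
Unique types: ('boy', 'cat', 'city', 'desert', 'eats', 'lost', 'quietly', 'river', 'sings', 'slow', 'slowly', 'strange', 'these', 'woman')
Vocabulary size: 14

14


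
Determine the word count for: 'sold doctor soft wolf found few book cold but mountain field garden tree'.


Counting words by splitting on spaces:
  Word 1: 'sold'
  Word 2: 'doctor'
  Word 3: 'soft'
  Word 4: 'wolf'
  Word 5: 'found'
  Word 6: 'few'
  Word 7: 'book'
  Word 8: 'cold'
  Word 9: 'but'
  Word 10: 'mountain'
  Word 11: 'field'
  Word 12: 'garden'
  Word 13: 'tree'
Total words: 13

13


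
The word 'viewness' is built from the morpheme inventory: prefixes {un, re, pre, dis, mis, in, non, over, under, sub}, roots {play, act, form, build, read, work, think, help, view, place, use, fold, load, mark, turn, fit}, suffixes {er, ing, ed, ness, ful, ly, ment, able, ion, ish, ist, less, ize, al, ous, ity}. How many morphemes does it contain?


Segmenting 'viewness' against the inventory:
  'view' -> root (morpheme 1)
  'ness' -> suffix (morpheme 2)
Total morphemes: 2

2


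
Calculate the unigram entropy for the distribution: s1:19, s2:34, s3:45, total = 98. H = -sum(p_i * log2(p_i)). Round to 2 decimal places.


Computing entropy H = -sum(p_i * log2(p_i)):
  s1: p = 19/98 = 0.1939, -p*log2(p) = 0.4589
  s2: p = 34/98 = 0.3469, -p*log2(p) = 0.5299
  s3: p = 45/98 = 0.4592, -p*log2(p) = 0.5156
H = sum of terms = 1.5044
Rounded to 2 decimals: 1.50

1.50


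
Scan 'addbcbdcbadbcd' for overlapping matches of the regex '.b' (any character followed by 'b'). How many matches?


Pattern: .b means any character followed by 'b'.
Scanning 'addbcbdcbadbcd' position-by-position:
  Pos 0: window 'ad' -> no
  Pos 1: window 'dd' -> no
  Pos 2: window 'db' -> MATCH
  Pos 3: window 'bc' -> no
  Pos 4: window 'cb' -> MATCH
  Pos 5: window 'bd' -> no
  Pos 6: window 'dc' -> no
  Pos 7: window 'cb' -> MATCH
  Pos 8: window 'ba' -> no
  Pos 9: window 'ad' -> no
  Pos 10: window 'db' -> MATCH
  Pos 11: window 'bc' -> no
  Pos 12: window 'cd' -> no
  Pos 13: window 'd' -> no
Total matches: 4

4


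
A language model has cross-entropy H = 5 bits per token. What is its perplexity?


Perplexity formula: PP = 2^H
H = 5
PP = 2^5
Steps: 2^1 = 2, 2^2 = 4, 2^3 = 8, 2^4 = 16, 2^5 = 32
PP = 32

32


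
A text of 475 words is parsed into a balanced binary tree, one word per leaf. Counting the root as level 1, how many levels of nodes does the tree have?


In a balanced binary tree with n leaves the deepest leaf is ceil(log2(n)) edges below the root,
so counting node levels inclusive of root and leaves gives ceil(log2(n)) + 1 levels.
log2(475) = 8.8918
ceil(8.8918) = 9
levels = 9 + 1 = 10

10


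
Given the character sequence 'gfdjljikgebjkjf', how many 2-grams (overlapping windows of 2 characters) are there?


String 'gfdjljikgebjkjf' has length L = 15.
Number of overlapping n-grams = L - n + 1
Substituting: 15 - 2 + 1 = 14

14


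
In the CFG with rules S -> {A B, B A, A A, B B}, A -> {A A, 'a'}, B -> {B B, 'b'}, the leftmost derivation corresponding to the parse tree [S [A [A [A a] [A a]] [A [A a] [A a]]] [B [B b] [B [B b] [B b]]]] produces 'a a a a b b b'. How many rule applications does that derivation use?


Every bracketed nonterminal node [X ...] in the tree is produced by exactly one rule application.
Reading the tree off as a leftmost derivation:
  Step 1: S  =>  A B   (applied S -> A B)
  Step 2: A B  =>  A A B   (applied A -> A A)
  Step 3: A A B  =>  A A A B   (applied A -> A A)
  Step 4: A A A B  =>  a A A B   (applied A -> a)
  Step 5: a A A B  =>  a a A B   (applied A -> a)
  Step 6: a a A B  =>  a a A A B   (applied A -> A A)
  Step 7: a a A A B  =>  a a a A B   (applied A -> a)
  Step 8: a a a A B  =>  a a a a B   (applied A -> a)
  Step 9: a a a a B  =>  a a a a B B   (applied B -> B B)
  Step 10: a a a a B B  =>  a a a a b B   (applied B -> b)
  Step 11: a a a a b B  =>  a a a a b B B   (applied B -> B B)
  Step 12: a a a a b B B  =>  a a a a b b B   (applied B -> b)
  Step 13: a a a a b b B  =>  a a a a b b b   (applied B -> b)
Final yield: a a a a b b b
Total rewrite steps: 13

13


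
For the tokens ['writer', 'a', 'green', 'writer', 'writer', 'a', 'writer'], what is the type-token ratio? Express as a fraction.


Tokens: 7
Unique types: ('a', 'green', 'writer') = 3
TTR = 3/7
Already in lowest terms.

3/7


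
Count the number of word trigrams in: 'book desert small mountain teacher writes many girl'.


Word trigrams from [8] words:
  Trigram 1: (book desert small)
  Trigram 2: (desert small mountain)
  Trigram 3: (small mountain teacher)
  Trigram 4: (mountain teacher writes)
  Trigram 5: (teacher writes many)
  Trigram 6: (writes many girl)
Total word trigrams: 8 - 2 = 6

6


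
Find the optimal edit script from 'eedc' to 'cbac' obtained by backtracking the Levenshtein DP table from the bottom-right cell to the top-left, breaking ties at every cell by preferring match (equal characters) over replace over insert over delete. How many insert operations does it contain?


Edit distance = 3. Backtracking from cell (4, 4) with preference match > replace > insert > delete,
then listing the resulting alignment 'eedc' -> 'cbac' left to right:
  Step 1: replace e->c
  Step 2: replace e->b
  Step 3: replace d->a
  Step 4: keep 'c'
Total insertions: 0

0


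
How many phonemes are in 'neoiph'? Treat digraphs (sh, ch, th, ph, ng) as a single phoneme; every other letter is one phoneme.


Parsing 'neoiph' greedily, digraphs first:
  'n' -> consonant phoneme (phonemes so far: 1)
  'e' -> vowel phoneme (phonemes so far: 2)
  'o' -> vowel phoneme (phonemes so far: 3)
  'i' -> vowel phoneme (phonemes so far: 4)
  'ph' -> digraph (1 consonant phoneme) (phonemes so far: 5)
Total phonemes: 5

5


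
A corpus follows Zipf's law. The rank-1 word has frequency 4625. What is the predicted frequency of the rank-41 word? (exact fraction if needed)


Zipf's law: freq(rank) = f1 / rank
f1 = 4625, rank = 41
freq = 4625 / 41
GCD(4625, 41) = 1
Simplified: 4625/41

4625/41


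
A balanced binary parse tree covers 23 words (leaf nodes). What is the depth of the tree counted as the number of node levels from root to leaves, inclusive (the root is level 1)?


In a balanced binary tree with n leaves the deepest leaf is ceil(log2(n)) edges below the root,
so counting node levels inclusive of root and leaves gives ceil(log2(n)) + 1 levels.
log2(23) = 4.5236
ceil(4.5236) = 5
levels = 5 + 1 = 6

6


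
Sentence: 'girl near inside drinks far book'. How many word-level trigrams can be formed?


Word trigrams from [6] words:
  Trigram 1: (girl near inside)
  Trigram 2: (near inside drinks)
  Trigram 3: (inside drinks far)
  Trigram 4: (drinks far book)
Total word trigrams: 6 - 2 = 4

4


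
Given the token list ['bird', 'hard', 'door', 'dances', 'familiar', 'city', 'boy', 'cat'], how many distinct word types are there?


Listing all tokens and tracking unique types:
  Token 1: 'bird' -> NEW (unique so far: 1)
  Token 2: 'hard' -> NEW (unique so far: 2)
  Token 3: 'door' -> NEW (unique so far: 3)
  Token 4: 'dances' -> NEW (unique so far: 4)
  Token 5: 'familiar' -> NEW (unique so far: 5)
  Token 6: 'city' -> NEW (unique so far: 6)
  Token 7: 'boy' -> NEW (unique so far: 7)
  Token 8: 'cat' -> NEW (unique so far: 8)
Unique types: ('bird', 'boy', 'cat', 'city', 'dances', 'door', 'familiar', 'hard')
Vocabulary size: 8

8


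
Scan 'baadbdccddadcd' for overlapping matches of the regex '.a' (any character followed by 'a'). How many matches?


Pattern: .a means any character followed by 'a'.
Scanning 'baadbdccddadcd' position-by-position:
  Pos 0: window 'ba' -> MATCH
  Pos 1: window 'aa' -> MATCH
  Pos 2: window 'ad' -> no
  Pos 3: window 'db' -> no
  Pos 4: window 'bd' -> no
  Pos 5: window 'dc' -> no
  Pos 6: window 'cc' -> no
  Pos 7: window 'cd' -> no
  Pos 8: window 'dd' -> no
  Pos 9: window 'da' -> MATCH
  Pos 10: window 'ad' -> no
  Pos 11: window 'dc' -> no
  Pos 12: window 'cd' -> no
  Pos 13: window 'd' -> no
Total matches: 3

3


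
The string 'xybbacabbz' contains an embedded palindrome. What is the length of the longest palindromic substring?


Scanning 'xybbacabbz' for palindromic substrings.
Substring at positions 2-8: 'bbacabb'.
Check: reverse('bbacabb') = 'bbacabb' -> palindrome confirmed.
Neighbouring characters ('y' / 'z') break symmetry, so it cannot extend further.
No longer palindromic substring exists; longest length = 7

7


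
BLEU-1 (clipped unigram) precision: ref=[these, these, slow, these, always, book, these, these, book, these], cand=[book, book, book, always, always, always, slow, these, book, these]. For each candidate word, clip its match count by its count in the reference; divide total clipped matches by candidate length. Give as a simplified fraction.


Reference word counts: {'always': 1, 'book': 2, 'slow': 1, 'these': 6}
Checking each candidate word (with clipping):
  'book' -> in reference (ref count 2, used 1/2) -> match (matches: 1)
  'book' -> in reference (ref count 2, used 2/2) -> match (matches: 2)
  'book' -> ref count 2 already used up (2/2) -> clipped, no match (matches: 2)
  'always' -> in reference (ref count 1, used 1/1) -> match (matches: 3)
  'always' -> ref count 1 already used up (1/1) -> clipped, no match (matches: 3)
  'always' -> ref count 1 already used up (1/1) -> clipped, no match (matches: 3)
  'slow' -> in reference (ref count 1, used 1/1) -> match (matches: 4)
  'these' -> in reference (ref count 6, used 1/6) -> match (matches: 5)
  'book' -> ref count 2 already used up (2/2) -> clipped, no match (matches: 5)
  'these' -> in reference (ref count 6, used 2/6) -> match (matches: 6)
Clipped matches: 6, Candidate length: 10
Precision = 6/10 = 3/5

3/5


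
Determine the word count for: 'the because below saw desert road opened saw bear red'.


Counting words by splitting on spaces:
  Word 1: 'the'
  Word 2: 'because'
  Word 3: 'below'
  Word 4: 'saw'
  Word 5: 'desert'
  Word 6: 'road'
  Word 7: 'opened'
  Word 8: 'saw'
  Word 9: 'bear'
  Word 10: 'red'
Total words: 10

10


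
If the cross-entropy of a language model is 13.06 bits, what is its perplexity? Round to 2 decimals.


Perplexity formula: PP = 2^H
H = 13.06
PP = 2^13.06
Decompose: 2^13.06 = 2^13 * 2^0.06
2^13 = 8192, 2^0.06 ~ 1.0424658
PP ~ 8192 * 1.0424658 = 8539.8798336
Rounded to 2 decimals: 8539.88

8539.88


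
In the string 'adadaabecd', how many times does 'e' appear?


Scanning 'adadaabecd' for 'e':
  Position 7: 'e' -> MATCH (count: 1)
Total occurrences of 'e': 1

1


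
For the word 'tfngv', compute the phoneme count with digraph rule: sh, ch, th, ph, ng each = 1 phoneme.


Parsing 'tfngv' greedily, digraphs first:
  't' -> consonant phoneme (phonemes so far: 1)
  'f' -> consonant phoneme (phonemes so far: 2)
  'ng' -> digraph (1 consonant phoneme) (phonemes so far: 3)
  'v' -> consonant phoneme (phonemes so far: 4)
Total phonemes: 4

4


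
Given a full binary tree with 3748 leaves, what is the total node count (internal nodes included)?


Leaf nodes (terminals): 3748
Internal nodes = n - 1 = 3748 - 1 = 3747
Total = leaves + internal = 3748 + 3747 = 7495

7495


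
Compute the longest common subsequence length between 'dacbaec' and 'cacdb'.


DP table for LCS of 'dacbaec' and 'cacdb':
       c  a  c  d  b
    0  0  0  0  0  0
  d 0  0  0  0  1  1
  a 0  0  1  1  1  1
  c 0  1  1  2  2  2
  b 0  1  1  2  2  3
  a 0  1  2  2  2  3
  e 0  1  2  2  2  3
  c 0  1  2  3  3  3
LCS: 'acb'
LCS length = 3

3


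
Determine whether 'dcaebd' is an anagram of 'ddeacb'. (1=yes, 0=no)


Sort characters of 'dcaebd': 'abcdde'
Sort characters of 'ddeacb': 'abcdde'
Sorted forms match -> they ARE anagrams
Result: 1

1


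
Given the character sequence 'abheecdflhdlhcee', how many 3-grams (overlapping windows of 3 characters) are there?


String 'abheecdflhdlhcee' has length L = 16.
Number of overlapping n-grams = L - n + 1
Substituting: 16 - 3 + 1 = 14

14


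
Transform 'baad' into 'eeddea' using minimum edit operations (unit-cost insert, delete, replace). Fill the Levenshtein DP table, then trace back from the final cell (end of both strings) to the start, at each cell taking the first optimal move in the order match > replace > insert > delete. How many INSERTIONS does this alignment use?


Edit distance = 5. Backtracking from cell (4, 6) with preference match > replace > insert > delete,
then listing the resulting alignment 'baad' -> 'eeddea' left to right:
  Step 1: replace b->e
  Step 2: replace a->e
  Step 3: replace a->d
  Step 4: keep 'd'
  Step 5: insert 'e' [insertion #1]
  Step 6: insert 'a' [insertion #2]
Total insertions: 2

2


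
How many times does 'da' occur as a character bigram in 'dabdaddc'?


Scanning 'dabdaddc' for bigram 'da':
  Position 0: 'da' -> MATCH
  Position 1: 'ab' -> no
  Position 2: 'bd' -> no
  Position 3: 'da' -> MATCH
  Position 4: 'ad' -> no
  Position 5: 'dd' -> no
  Position 6: 'dc' -> no
Total matches: 2

2


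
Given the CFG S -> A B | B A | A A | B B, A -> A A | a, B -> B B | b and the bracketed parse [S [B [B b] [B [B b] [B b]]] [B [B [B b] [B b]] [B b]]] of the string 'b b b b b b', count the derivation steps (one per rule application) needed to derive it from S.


Every bracketed nonterminal node [X ...] in the tree is produced by exactly one rule application.
Reading the tree off as a leftmost derivation:
  Step 1: S  =>  B B   (applied S -> B B)
  Step 2: B B  =>  B B B   (applied B -> B B)
  Step 3: B B B  =>  b B B   (applied B -> b)
  Step 4: b B B  =>  b B B B   (applied B -> B B)
  Step 5: b B B B  =>  b b B B   (applied B -> b)
  Step 6: b b B B  =>  b b b B   (applied B -> b)
  Step 7: b b b B  =>  b b b B B   (applied B -> B B)
  Step 8: b b b B B  =>  b b b B B B   (applied B -> B B)
  Step 9: b b b B B B  =>  b b b b B B   (applied B -> b)
  Step 10: b b b b B B  =>  b b b b b B   (applied B -> b)
  Step 11: b b b b b B  =>  b b b b b b   (applied B -> b)
Final yield: b b b b b b
Total rewrite steps: 11

11


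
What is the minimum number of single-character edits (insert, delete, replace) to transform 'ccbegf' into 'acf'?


Building DP table for s1='ccbegf' (len 6) and s2='acf' (len 3):
       a  c  f
    0  1  2  3
  c 1  1  1  2
  c 2  2  1  2
  b 3  3  2  2
  e 4  4  3  3
  g 5  5  4  4
  f 6  6  5  4
Edit distance = dp[6][3] = 4

4


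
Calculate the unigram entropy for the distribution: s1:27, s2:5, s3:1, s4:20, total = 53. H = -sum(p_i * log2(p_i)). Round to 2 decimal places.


Computing entropy H = -sum(p_i * log2(p_i)):
  s1: p = 27/53 = 0.5094, -p*log2(p) = 0.4957
  s2: p = 5/53 = 0.0943, -p*log2(p) = 0.3213
  s3: p = 1/53 = 0.0189, -p*log2(p) = 0.1081
  s4: p = 20/53 = 0.3774, -p*log2(p) = 0.5306
H = sum of terms = 1.4557
Rounded to 2 decimals: 1.46

1.46


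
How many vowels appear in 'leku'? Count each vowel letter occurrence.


Scanning each character of 'leku':
  Position 1: 'l' -> consonant (running count: 0)
  Position 2: 'e' -> vowel (running count: 1)
  Position 3: 'k' -> consonant (running count: 1)
  Position 4: 'u' -> vowel (running count: 2)
Total vowels: 2

2


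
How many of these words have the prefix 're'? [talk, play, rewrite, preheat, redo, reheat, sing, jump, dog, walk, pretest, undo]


Checking each word for prefix 're':
  'talk' -> no (count: 0)
  'play' -> no (count: 0)
  'rewrite' -> YES, starts with 're' (count: 1)
  'preheat' -> no (count: 1)
  'redo' -> YES, starts with 're' (count: 2)
  'reheat' -> YES, starts with 're' (count: 3)
  'sing' -> no (count: 3)
  'jump' -> no (count: 3)
  'dog' -> no (count: 3)
  'walk' -> no (count: 3)
  'pretest' -> no (count: 3)
  'undo' -> no (count: 3)
Total with prefix 're': 3

3


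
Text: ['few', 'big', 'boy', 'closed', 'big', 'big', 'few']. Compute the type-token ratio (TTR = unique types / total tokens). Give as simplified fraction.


Tokens: 7
Unique types: ('big', 'boy', 'closed', 'few') = 4
TTR = 4/7
Already in lowest terms.

4/7


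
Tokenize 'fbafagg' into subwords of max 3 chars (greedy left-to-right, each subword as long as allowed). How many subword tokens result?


'fbafagg' has 7 characters.
Chunking with max size 3:
  Chunk 1: 'fba' (positions 0-2)
  Chunk 2: 'fag' (positions 3-5)
  Chunk 3: 'g' (positions 6-6)
Total chunks: ceil(7 / 3) = 3

3


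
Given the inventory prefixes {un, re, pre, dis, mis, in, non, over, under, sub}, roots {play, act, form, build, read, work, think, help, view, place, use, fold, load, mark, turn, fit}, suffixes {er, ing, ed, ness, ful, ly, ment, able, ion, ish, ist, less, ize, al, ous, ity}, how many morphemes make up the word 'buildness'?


Segmenting 'buildness' against the inventory:
  'build' -> root (morpheme 1)
  'ness' -> suffix (morpheme 2)
Total morphemes: 2

2


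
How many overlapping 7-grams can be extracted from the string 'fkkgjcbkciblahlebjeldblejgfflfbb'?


String 'fkkgjcbkciblahlebjeldblejgfflfbb' has length L = 32.
Number of overlapping n-grams = L - n + 1
Substituting: 32 - 7 + 1 = 26

26


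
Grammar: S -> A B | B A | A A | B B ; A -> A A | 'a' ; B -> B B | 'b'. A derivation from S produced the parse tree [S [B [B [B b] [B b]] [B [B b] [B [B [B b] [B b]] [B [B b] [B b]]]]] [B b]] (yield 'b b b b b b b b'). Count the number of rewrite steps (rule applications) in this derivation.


Every bracketed nonterminal node [X ...] in the tree is produced by exactly one rule application.
Reading the tree off as a leftmost derivation:
  Step 1: S  =>  B B   (applied S -> B B)
  Step 2: B B  =>  B B B   (applied B -> B B)
  Step 3: B B B  =>  B B B B   (applied B -> B B)
  Step 4: B B B B  =>  b B B B   (applied B -> b)
  Step 5: b B B B  =>  b b B B   (applied B -> b)
  Step 6: b b B B  =>  b b B B B   (applied B -> B B)
  Step 7: b b B B B  =>  b b b B B   (applied B -> b)
  Step 8: b b b B B  =>  b b b B B B   (applied B -> B B)
  Step 9: b b b B B B  =>  b b b B B B B   (applied B -> B B)
  Step 10: b b b B B B B  =>  b b b b B B B   (applied B -> b)
  Step 11: b b b b B B B  =>  b b b b b B B   (applied B -> b)
  Step 12: b b b b b B B  =>  b b b b b B B B   (applied B -> B B)
  Step 13: b b b b b B B B  =>  b b b b b b B B   (applied B -> b)
  Step 14: b b b b b b B B  =>  b b b b b b b B   (applied B -> b)
  Step 15: b b b b b b b B  =>  b b b b b b b b   (applied B -> b)
Final yield: b b b b b b b b
Total rewrite steps: 15

15


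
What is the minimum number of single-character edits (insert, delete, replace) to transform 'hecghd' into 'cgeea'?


Building DP table for s1='hecghd' (len 6) and s2='cgeea' (len 5):
       c  g  e  e  a
    0  1  2  3  4  5
  h 1  1  2  3  4  5
  e 2  2  2  2  3  4
  c 3  2  3  3  3  4
  g 4  3  2  3  4  4
  h 5  4  3  3  4  5
  d 6  5  4  4  4  5
Edit distance = dp[6][5] = 5

5


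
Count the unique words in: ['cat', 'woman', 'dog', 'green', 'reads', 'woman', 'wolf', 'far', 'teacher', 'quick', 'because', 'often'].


Listing all tokens and tracking unique types:
  Token 1: 'cat' -> NEW (unique so far: 1)
  Token 2: 'woman' -> NEW (unique so far: 2)
  Token 3: 'dog' -> NEW (unique so far: 3)
  Token 4: 'green' -> NEW (unique so far: 4)
  Token 5: 'reads' -> NEW (unique so far: 5)
  Token 6: 'woman' -> duplicate (unique so far: 5)
  Token 7: 'wolf' -> NEW (unique so far: 6)
  Token 8: 'far' -> NEW (unique so far: 7)
  Token 9: 'teacher' -> NEW (unique so far: 8)
  Token 10: 'quick' -> NEW (unique so far: 9)
  Token 11: 'because' -> NEW (unique so far: 10)
  Token 12: 'often' -> NEW (unique so far: 11)
Unique types: ('because', 'cat', 'dog', 'far', 'green', 'often', 'quick', 'reads', 'teacher', 'wolf', 'woman')
Vocabulary size: 11

11


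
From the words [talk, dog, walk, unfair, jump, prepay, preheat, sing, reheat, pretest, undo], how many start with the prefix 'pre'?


Checking each word for prefix 'pre':
  'talk' -> no (count: 0)
  'dog' -> no (count: 0)
  'walk' -> no (count: 0)
  'unfair' -> no (count: 0)
  'jump' -> no (count: 0)
  'prepay' -> YES, starts with 'pre' (count: 1)
  'preheat' -> YES, starts with 'pre' (count: 2)
  'sing' -> no (count: 2)
  'reheat' -> no (count: 2)
  'pretest' -> YES, starts with 'pre' (count: 3)
  'undo' -> no (count: 3)
Total with prefix 'pre': 3

3


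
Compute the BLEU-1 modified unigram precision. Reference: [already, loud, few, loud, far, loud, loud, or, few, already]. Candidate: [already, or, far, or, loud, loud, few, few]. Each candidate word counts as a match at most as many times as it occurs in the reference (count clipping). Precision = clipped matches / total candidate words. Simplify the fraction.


Reference word counts: {'already': 2, 'far': 1, 'few': 2, 'loud': 4, 'or': 1}
Checking each candidate word (with clipping):
  'already' -> in reference (ref count 2, used 1/2) -> match (matches: 1)
  'or' -> in reference (ref count 1, used 1/1) -> match (matches: 2)
  'far' -> in reference (ref count 1, used 1/1) -> match (matches: 3)
  'or' -> ref count 1 already used up (1/1) -> clipped, no match (matches: 3)
  'loud' -> in reference (ref count 4, used 1/4) -> match (matches: 4)
  'loud' -> in reference (ref count 4, used 2/4) -> match (matches: 5)
  'few' -> in reference (ref count 2, used 1/2) -> match (matches: 6)
  'few' -> in reference (ref count 2, used 2/2) -> match (matches: 7)
Clipped matches: 7, Candidate length: 8
Precision = 7/8

7/8


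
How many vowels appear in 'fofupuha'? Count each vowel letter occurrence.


Scanning each character of 'fofupuha':
  Position 1: 'f' -> consonant (running count: 0)
  Position 2: 'o' -> vowel (running count: 1)
  Position 3: 'f' -> consonant (running count: 1)
  Position 4: 'u' -> vowel (running count: 2)
  Position 5: 'p' -> consonant (running count: 2)
  Position 6: 'u' -> vowel (running count: 3)
  Position 7: 'h' -> consonant (running count: 3)
  Position 8: 'a' -> vowel (running count: 4)
Total vowels: 4

4


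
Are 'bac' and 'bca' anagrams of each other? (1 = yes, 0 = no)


Sort characters of 'bac': 'abc'
Sort characters of 'bca': 'abc'
Sorted forms match -> they ARE anagrams
Result: 1

1
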